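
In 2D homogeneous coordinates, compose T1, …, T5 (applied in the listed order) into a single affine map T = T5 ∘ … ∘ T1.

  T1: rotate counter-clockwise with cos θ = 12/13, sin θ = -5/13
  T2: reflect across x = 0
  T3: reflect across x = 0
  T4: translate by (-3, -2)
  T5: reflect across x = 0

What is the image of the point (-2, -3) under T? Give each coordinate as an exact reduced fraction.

T1 rotate counter-clockwise with cos θ = 12/13, sin θ = -5/13: (-2, -3) → (-3, -2)
T2 reflect across x = 0: (-3, -2) → (3, -2)
T3 reflect across x = 0: (3, -2) → (-3, -2)
T4 translate by (-3, -2): (-3, -2) → (-6, -4)
T5 reflect across x = 0: (-6, -4) → (6, -4)

T(p) = (6, -4)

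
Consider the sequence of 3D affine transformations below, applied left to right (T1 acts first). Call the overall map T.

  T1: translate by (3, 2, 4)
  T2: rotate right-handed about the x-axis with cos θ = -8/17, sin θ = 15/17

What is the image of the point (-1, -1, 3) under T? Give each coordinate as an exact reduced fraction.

T1 translate by (3, 2, 4): (-1, -1, 3) → (2, 1, 7)
T2 rotate right-handed about the x-axis with cos θ = -8/17, sin θ = 15/17: (2, 1, 7) → (2, -113/17, -41/17)

T(p) = (2, -113/17, -41/17)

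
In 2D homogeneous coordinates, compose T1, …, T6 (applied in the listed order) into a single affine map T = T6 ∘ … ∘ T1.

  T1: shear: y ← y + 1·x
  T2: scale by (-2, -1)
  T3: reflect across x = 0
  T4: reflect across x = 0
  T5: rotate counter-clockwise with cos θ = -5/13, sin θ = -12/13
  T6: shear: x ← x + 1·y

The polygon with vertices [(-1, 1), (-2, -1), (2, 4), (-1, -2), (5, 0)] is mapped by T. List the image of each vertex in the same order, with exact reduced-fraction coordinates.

T1 shear: y ← y + 1·x: (-1, 1) → (-1, 0); (-2, -1) → (-2, -3); (2, 4) → (2, 6); (-1, -2) → (-1, -3); (5, 0) → (5, 5)
T2 scale by (-2, -1): (-1, 0) → (2, 0); (-2, -3) → (4, 3); (2, 6) → (-4, -6); (-1, -3) → (2, 3); (5, 5) → (-10, -5)
T3 reflect across x = 0: (2, 0) → (-2, 0); (4, 3) → (-4, 3); (-4, -6) → (4, -6); (2, 3) → (-2, 3); (-10, -5) → (10, -5)
T4 reflect across x = 0: (-2, 0) → (2, 0); (-4, 3) → (4, 3); (4, -6) → (-4, -6); (-2, 3) → (2, 3); (10, -5) → (-10, -5)
T5 rotate counter-clockwise with cos θ = -5/13, sin θ = -12/13: (2, 0) → (-10/13, -24/13); (4, 3) → (16/13, -63/13); (-4, -6) → (-4, 6); (2, 3) → (2, -3); (-10, -5) → (-10/13, 145/13)
T6 shear: x ← x + 1·y: (-10/13, -24/13) → (-34/13, -24/13); (16/13, -63/13) → (-47/13, -63/13); (-4, 6) → (2, 6); (2, -3) → (-1, -3); (-10/13, 145/13) → (135/13, 145/13)

image vertices: (-34/13, -24/13), (-47/13, -63/13), (2, 6), (-1, -3), (135/13, 145/13)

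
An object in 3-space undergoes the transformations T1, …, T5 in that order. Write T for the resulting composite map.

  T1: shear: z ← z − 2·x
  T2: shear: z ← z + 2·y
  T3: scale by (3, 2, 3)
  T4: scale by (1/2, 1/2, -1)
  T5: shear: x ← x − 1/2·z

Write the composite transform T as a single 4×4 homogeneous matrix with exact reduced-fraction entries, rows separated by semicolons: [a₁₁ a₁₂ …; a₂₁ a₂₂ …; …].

T = [-3/2 3 3/2 0; 0 1 0 0; 6 -6 -3 0; 0 0 0 1]

T1 = [1 0 0 0; 0 1 0 0; -2 0 1 0; 0 0 0 1]
T2·T1 = [1 0 0 0; 0 1 0 0; -2 2 1 0; 0 0 0 1]
T3·…·T1 = [3 0 0 0; 0 2 0 0; -6 6 3 0; 0 0 0 1]
T4·…·T1 = [3/2 0 0 0; 0 1 0 0; 6 -6 -3 0; 0 0 0 1]
T5·…·T1 = [-3/2 3 3/2 0; 0 1 0 0; 6 -6 -3 0; 0 0 0 1]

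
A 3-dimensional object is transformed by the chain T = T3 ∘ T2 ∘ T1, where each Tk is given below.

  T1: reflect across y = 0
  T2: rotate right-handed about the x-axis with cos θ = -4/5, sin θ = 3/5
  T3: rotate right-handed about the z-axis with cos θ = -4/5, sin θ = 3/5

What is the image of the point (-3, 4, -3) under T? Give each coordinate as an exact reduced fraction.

T1 reflect across y = 0: (-3, 4, -3) → (-3, -4, -3)
T2 rotate right-handed about the x-axis with cos θ = -4/5, sin θ = 3/5: (-3, -4, -3) → (-3, 5, 0)
T3 rotate right-handed about the z-axis with cos θ = -4/5, sin θ = 3/5: (-3, 5, 0) → (-3/5, -29/5, 0)

T(p) = (-3/5, -29/5, 0)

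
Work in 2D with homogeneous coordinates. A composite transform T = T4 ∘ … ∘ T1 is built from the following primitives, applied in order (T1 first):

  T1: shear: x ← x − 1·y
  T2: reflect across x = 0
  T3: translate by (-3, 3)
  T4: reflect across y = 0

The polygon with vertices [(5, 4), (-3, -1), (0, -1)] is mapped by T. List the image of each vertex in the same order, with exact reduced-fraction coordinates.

T1 shear: x ← x − 1·y: (5, 4) → (1, 4); (-3, -1) → (-2, -1); (0, -1) → (1, -1)
T2 reflect across x = 0: (1, 4) → (-1, 4); (-2, -1) → (2, -1); (1, -1) → (-1, -1)
T3 translate by (-3, 3): (-1, 4) → (-4, 7); (2, -1) → (-1, 2); (-1, -1) → (-4, 2)
T4 reflect across y = 0: (-4, 7) → (-4, -7); (-1, 2) → (-1, -2); (-4, 2) → (-4, -2)

image vertices: (-4, -7), (-1, -2), (-4, -2)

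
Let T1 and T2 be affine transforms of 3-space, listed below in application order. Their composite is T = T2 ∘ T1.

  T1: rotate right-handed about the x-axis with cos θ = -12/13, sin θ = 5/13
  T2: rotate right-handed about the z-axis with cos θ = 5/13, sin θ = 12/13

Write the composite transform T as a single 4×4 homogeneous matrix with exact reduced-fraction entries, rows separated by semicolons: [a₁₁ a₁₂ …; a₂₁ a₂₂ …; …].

T = [5/13 144/169 60/169 0; 12/13 -60/169 -25/169 0; 0 5/13 -12/13 0; 0 0 0 1]

T1 = [1 0 0 0; 0 -12/13 -5/13 0; 0 5/13 -12/13 0; 0 0 0 1]
T2·T1 = [5/13 144/169 60/169 0; 12/13 -60/169 -25/169 0; 0 5/13 -12/13 0; 0 0 0 1]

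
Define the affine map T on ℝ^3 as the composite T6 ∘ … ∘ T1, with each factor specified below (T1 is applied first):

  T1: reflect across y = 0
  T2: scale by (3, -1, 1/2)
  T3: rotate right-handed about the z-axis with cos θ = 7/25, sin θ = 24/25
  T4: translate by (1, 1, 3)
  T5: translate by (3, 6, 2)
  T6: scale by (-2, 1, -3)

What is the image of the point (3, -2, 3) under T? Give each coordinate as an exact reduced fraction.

T(p) = (-422/25, 377/25, -39/2)

T1 reflect across y = 0: (3, -2, 3) → (3, 2, 3)
T2 scale by (3, -1, 1/2): (3, 2, 3) → (9, -2, 3/2)
T3 rotate right-handed about the z-axis with cos θ = 7/25, sin θ = 24/25: (9, -2, 3/2) → (111/25, 202/25, 3/2)
T4 translate by (1, 1, 3): (111/25, 202/25, 3/2) → (136/25, 227/25, 9/2)
T5 translate by (3, 6, 2): (136/25, 227/25, 9/2) → (211/25, 377/25, 13/2)
T6 scale by (-2, 1, -3): (211/25, 377/25, 13/2) → (-422/25, 377/25, -39/2)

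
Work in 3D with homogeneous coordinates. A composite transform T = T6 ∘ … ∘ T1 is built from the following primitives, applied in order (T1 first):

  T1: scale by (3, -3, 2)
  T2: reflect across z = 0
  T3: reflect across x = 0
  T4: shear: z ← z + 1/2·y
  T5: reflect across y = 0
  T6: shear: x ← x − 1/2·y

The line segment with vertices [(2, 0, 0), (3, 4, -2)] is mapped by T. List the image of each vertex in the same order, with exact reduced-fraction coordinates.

T1 scale by (3, -3, 2): (2, 0, 0) → (6, 0, 0); (3, 4, -2) → (9, -12, -4)
T2 reflect across z = 0: (6, 0, 0) → (6, 0, 0); (9, -12, -4) → (9, -12, 4)
T3 reflect across x = 0: (6, 0, 0) → (-6, 0, 0); (9, -12, 4) → (-9, -12, 4)
T4 shear: z ← z + 1/2·y: (-6, 0, 0) → (-6, 0, 0); (-9, -12, 4) → (-9, -12, -2)
T5 reflect across y = 0: (-6, 0, 0) → (-6, 0, 0); (-9, -12, -2) → (-9, 12, -2)
T6 shear: x ← x − 1/2·y: (-6, 0, 0) → (-6, 0, 0); (-9, 12, -2) → (-15, 12, -2)

image vertices: (-6, 0, 0), (-15, 12, -2)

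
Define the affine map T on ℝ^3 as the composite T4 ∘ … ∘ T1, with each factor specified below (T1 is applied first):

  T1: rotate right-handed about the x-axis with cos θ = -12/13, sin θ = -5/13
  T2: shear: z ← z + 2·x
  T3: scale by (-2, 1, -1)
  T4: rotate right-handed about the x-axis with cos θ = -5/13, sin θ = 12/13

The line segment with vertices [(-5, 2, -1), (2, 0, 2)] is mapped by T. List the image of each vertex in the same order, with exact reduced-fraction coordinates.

image vertices: (10, -107/13, -76/13), (-4, 22/13, 20/13)

T1 rotate right-handed about the x-axis with cos θ = -12/13, sin θ = -5/13: (-5, 2, -1) → (-5, -29/13, 2/13); (2, 0, 2) → (2, 10/13, -24/13)
T2 shear: z ← z + 2·x: (-5, -29/13, 2/13) → (-5, -29/13, -128/13); (2, 10/13, -24/13) → (2, 10/13, 28/13)
T3 scale by (-2, 1, -1): (-5, -29/13, -128/13) → (10, -29/13, 128/13); (2, 10/13, 28/13) → (-4, 10/13, -28/13)
T4 rotate right-handed about the x-axis with cos θ = -5/13, sin θ = 12/13: (10, -29/13, 128/13) → (10, -107/13, -76/13); (-4, 10/13, -28/13) → (-4, 22/13, 20/13)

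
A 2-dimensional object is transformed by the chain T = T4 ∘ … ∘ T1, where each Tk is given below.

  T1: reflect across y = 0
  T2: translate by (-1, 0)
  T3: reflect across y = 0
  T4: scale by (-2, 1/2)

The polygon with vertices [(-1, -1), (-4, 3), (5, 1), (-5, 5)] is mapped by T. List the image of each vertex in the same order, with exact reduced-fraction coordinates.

T1 reflect across y = 0: (-1, -1) → (-1, 1); (-4, 3) → (-4, -3); (5, 1) → (5, -1); (-5, 5) → (-5, -5)
T2 translate by (-1, 0): (-1, 1) → (-2, 1); (-4, -3) → (-5, -3); (5, -1) → (4, -1); (-5, -5) → (-6, -5)
T3 reflect across y = 0: (-2, 1) → (-2, -1); (-5, -3) → (-5, 3); (4, -1) → (4, 1); (-6, -5) → (-6, 5)
T4 scale by (-2, 1/2): (-2, -1) → (4, -1/2); (-5, 3) → (10, 3/2); (4, 1) → (-8, 1/2); (-6, 5) → (12, 5/2)

image vertices: (4, -1/2), (10, 3/2), (-8, 1/2), (12, 5/2)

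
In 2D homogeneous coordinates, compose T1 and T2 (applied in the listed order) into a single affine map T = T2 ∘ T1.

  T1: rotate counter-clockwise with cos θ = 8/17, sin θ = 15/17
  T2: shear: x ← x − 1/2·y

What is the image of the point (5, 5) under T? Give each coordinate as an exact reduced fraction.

T1 rotate counter-clockwise with cos θ = 8/17, sin θ = 15/17: (5, 5) → (-35/17, 115/17)
T2 shear: x ← x − 1/2·y: (-35/17, 115/17) → (-185/34, 115/17)

T(p) = (-185/34, 115/17)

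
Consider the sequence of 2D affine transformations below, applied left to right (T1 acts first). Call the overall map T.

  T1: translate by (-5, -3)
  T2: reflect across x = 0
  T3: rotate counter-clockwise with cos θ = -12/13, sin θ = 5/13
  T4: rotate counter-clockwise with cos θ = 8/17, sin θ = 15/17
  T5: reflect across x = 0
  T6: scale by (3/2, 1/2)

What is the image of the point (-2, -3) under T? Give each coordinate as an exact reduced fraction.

T(p) = (6111/442, 23/221)

T1 translate by (-5, -3): (-2, -3) → (-7, -6)
T2 reflect across x = 0: (-7, -6) → (7, -6)
T3 rotate counter-clockwise with cos θ = -12/13, sin θ = 5/13: (7, -6) → (-54/13, 107/13)
T4 rotate counter-clockwise with cos θ = 8/17, sin θ = 15/17: (-54/13, 107/13) → (-2037/221, 46/221)
T5 reflect across x = 0: (-2037/221, 46/221) → (2037/221, 46/221)
T6 scale by (3/2, 1/2): (2037/221, 46/221) → (6111/442, 23/221)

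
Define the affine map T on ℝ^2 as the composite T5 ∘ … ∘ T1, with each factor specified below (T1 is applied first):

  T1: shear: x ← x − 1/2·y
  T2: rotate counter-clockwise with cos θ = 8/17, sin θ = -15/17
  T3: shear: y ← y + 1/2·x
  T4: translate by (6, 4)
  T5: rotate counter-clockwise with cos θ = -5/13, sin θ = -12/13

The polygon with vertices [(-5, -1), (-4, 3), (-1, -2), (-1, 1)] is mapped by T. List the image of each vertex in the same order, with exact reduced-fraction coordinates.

T1 shear: x ← x − 1/2·y: (-5, -1) → (-9/2, -1); (-4, 3) → (-11/2, 3); (-1, -2) → (0, -2); (-1, 1) → (-3/2, 1)
T2 rotate counter-clockwise with cos θ = 8/17, sin θ = -15/17: (-9/2, -1) → (-3, 7/2); (-11/2, 3) → (1/17, 213/34); (0, -2) → (-30/17, -16/17); (-3/2, 1) → (3/17, 61/34)
T3 shear: y ← y + 1/2·x: (-3, 7/2) → (-3, 2); (1/17, 213/34) → (1/17, 107/17); (-30/17, -16/17) → (-30/17, -31/17); (3/17, 61/34) → (3/17, 32/17)
T4 translate by (6, 4): (-3, 2) → (3, 6); (1/17, 107/17) → (103/17, 175/17); (-30/17, -31/17) → (72/17, 37/17); (3/17, 32/17) → (105/17, 100/17)
T5 rotate counter-clockwise with cos θ = -5/13, sin θ = -12/13: (3, 6) → (57/13, -66/13); (103/17, 175/17) → (1585/221, -2111/221); (72/17, 37/17) → (84/221, -1049/221); (105/17, 100/17) → (675/221, -1760/221)

image vertices: (57/13, -66/13), (1585/221, -2111/221), (84/221, -1049/221), (675/221, -1760/221)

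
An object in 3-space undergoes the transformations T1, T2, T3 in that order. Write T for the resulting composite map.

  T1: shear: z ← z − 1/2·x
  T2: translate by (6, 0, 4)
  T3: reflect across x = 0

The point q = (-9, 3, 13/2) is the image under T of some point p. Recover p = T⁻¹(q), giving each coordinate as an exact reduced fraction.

T1 = [1 0 0 0; 0 1 0 0; -1/2 0 1 0; 0 0 0 1]
T2·T1 = [1 0 0 6; 0 1 0 0; -1/2 0 1 4; 0 0 0 1]
T3·…·T1 = [-1 0 0 -6; 0 1 0 0; -1/2 0 1 4; 0 0 0 1]
det M = -1; M⁻¹ = [-1 0 0 -6; 0 1 0 0; -1/2 0 1 -7; 0 0 0 1]
M⁻¹ · (-9, 3, 13/2)ᵀ = (3, 3, 4)ᵀ

p = (3, 3, 4)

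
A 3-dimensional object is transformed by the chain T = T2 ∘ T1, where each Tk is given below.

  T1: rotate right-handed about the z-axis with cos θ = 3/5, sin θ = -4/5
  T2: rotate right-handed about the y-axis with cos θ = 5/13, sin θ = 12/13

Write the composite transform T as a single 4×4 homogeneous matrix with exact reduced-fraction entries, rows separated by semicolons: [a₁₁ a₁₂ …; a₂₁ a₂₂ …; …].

T = [3/13 4/13 12/13 0; -4/5 3/5 0 0; -36/65 -48/65 5/13 0; 0 0 0 1]

T1 = [3/5 4/5 0 0; -4/5 3/5 0 0; 0 0 1 0; 0 0 0 1]
T2·T1 = [3/13 4/13 12/13 0; -4/5 3/5 0 0; -36/65 -48/65 5/13 0; 0 0 0 1]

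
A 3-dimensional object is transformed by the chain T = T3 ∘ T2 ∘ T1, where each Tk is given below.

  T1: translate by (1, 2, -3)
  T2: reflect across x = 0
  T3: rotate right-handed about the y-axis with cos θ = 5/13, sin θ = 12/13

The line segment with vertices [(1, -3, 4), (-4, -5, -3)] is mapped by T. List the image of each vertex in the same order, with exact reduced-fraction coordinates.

image vertices: (2/13, -1, 29/13), (-57/13, -3, -66/13)

T1 translate by (1, 2, -3): (1, -3, 4) → (2, -1, 1); (-4, -5, -3) → (-3, -3, -6)
T2 reflect across x = 0: (2, -1, 1) → (-2, -1, 1); (-3, -3, -6) → (3, -3, -6)
T3 rotate right-handed about the y-axis with cos θ = 5/13, sin θ = 12/13: (-2, -1, 1) → (2/13, -1, 29/13); (3, -3, -6) → (-57/13, -3, -66/13)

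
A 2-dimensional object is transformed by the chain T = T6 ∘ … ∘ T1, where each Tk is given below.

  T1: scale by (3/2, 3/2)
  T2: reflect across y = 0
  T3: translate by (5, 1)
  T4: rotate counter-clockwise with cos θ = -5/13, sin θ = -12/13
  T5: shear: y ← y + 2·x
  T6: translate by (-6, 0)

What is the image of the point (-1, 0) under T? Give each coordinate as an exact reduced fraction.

T(p) = (-167/26, -58/13)

T1 scale by (3/2, 3/2): (-1, 0) → (-3/2, 0)
T2 reflect across y = 0: (-3/2, 0) → (-3/2, 0)
T3 translate by (5, 1): (-3/2, 0) → (7/2, 1)
T4 rotate counter-clockwise with cos θ = -5/13, sin θ = -12/13: (7/2, 1) → (-11/26, -47/13)
T5 shear: y ← y + 2·x: (-11/26, -47/13) → (-11/26, -58/13)
T6 translate by (-6, 0): (-11/26, -58/13) → (-167/26, -58/13)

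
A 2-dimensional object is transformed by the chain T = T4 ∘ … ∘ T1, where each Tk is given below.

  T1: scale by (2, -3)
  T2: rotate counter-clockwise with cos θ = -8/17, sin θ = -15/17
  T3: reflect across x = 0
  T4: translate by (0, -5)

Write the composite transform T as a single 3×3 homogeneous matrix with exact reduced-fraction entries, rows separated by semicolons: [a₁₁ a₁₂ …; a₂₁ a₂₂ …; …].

T1 = [2 0 0; 0 -3 0; 0 0 1]
T2·T1 = [-16/17 -45/17 0; -30/17 24/17 0; 0 0 1]
T3·…·T1 = [16/17 45/17 0; -30/17 24/17 0; 0 0 1]
T4·…·T1 = [16/17 45/17 0; -30/17 24/17 -5; 0 0 1]

T = [16/17 45/17 0; -30/17 24/17 -5; 0 0 1]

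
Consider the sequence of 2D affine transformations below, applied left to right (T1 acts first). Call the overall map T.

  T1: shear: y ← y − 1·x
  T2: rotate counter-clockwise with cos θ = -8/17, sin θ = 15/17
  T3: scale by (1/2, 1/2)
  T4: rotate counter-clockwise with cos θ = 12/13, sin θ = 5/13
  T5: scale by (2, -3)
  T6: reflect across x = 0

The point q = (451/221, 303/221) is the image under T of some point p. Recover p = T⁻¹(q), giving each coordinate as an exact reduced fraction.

p = (1, 3)

T1 = [1 0 0; -1 1 0; 0 0 1]
T2·T1 = [7/17 -15/17 0; 23/17 -8/17 0; 0 0 1]
T3·…·T1 = [7/34 -15/34 0; 23/34 -4/17 0; 0 0 1]
T4·…·T1 = [-31/442 -70/221 0; 311/442 -171/442 0; 0 0 1]
T5·…·T1 = [-31/221 -140/221 0; -933/442 513/442 0; 0 0 1]
T6·…·T1 = [31/221 140/221 0; -933/442 513/442 0; 0 0 1]
det M = 3/2; M⁻¹ = [171/221 -280/663 0; 311/221 62/663 0; 0 0 1]
M⁻¹ · (451/221, 303/221)ᵀ = (1, 3)ᵀ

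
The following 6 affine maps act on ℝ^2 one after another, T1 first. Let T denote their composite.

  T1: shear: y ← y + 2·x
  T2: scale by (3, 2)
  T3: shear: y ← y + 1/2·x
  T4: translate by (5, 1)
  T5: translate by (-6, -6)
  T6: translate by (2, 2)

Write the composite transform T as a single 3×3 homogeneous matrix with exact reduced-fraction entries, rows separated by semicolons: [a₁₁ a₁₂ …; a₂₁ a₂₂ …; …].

T1 = [1 0 0; 2 1 0; 0 0 1]
T2·T1 = [3 0 0; 4 2 0; 0 0 1]
T3·…·T1 = [3 0 0; 11/2 2 0; 0 0 1]
T4·…·T1 = [3 0 5; 11/2 2 1; 0 0 1]
T5·…·T1 = [3 0 -1; 11/2 2 -5; 0 0 1]
T6·…·T1 = [3 0 1; 11/2 2 -3; 0 0 1]

T = [3 0 1; 11/2 2 -3; 0 0 1]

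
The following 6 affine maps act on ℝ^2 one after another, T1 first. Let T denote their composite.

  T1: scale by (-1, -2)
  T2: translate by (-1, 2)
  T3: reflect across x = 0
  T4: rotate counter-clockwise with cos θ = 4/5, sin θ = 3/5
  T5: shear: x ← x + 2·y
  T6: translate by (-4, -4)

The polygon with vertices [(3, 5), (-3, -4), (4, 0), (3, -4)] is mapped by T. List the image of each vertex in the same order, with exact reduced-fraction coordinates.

T1 scale by (-1, -2): (3, 5) → (-3, -10); (-3, -4) → (3, 8); (4, 0) → (-4, 0); (3, -4) → (-3, 8)
T2 translate by (-1, 2): (-3, -10) → (-4, -8); (3, 8) → (2, 10); (-4, 0) → (-5, 2); (-3, 8) → (-4, 10)
T3 reflect across x = 0: (-4, -8) → (4, -8); (2, 10) → (-2, 10); (-5, 2) → (5, 2); (-4, 10) → (4, 10)
T4 rotate counter-clockwise with cos θ = 4/5, sin θ = 3/5: (4, -8) → (8, -4); (-2, 10) → (-38/5, 34/5); (5, 2) → (14/5, 23/5); (4, 10) → (-14/5, 52/5)
T5 shear: x ← x + 2·y: (8, -4) → (0, -4); (-38/5, 34/5) → (6, 34/5); (14/5, 23/5) → (12, 23/5); (-14/5, 52/5) → (18, 52/5)
T6 translate by (-4, -4): (0, -4) → (-4, -8); (6, 34/5) → (2, 14/5); (12, 23/5) → (8, 3/5); (18, 52/5) → (14, 32/5)

image vertices: (-4, -8), (2, 14/5), (8, 3/5), (14, 32/5)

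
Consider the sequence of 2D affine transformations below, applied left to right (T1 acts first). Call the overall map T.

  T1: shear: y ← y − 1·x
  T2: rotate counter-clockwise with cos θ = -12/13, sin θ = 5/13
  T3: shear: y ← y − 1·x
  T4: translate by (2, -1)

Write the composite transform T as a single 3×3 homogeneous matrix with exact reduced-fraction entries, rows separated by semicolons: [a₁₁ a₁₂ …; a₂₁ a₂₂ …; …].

T1 = [1 0 0; -1 1 0; 0 0 1]
T2·T1 = [-7/13 -5/13 0; 17/13 -12/13 0; 0 0 1]
T3·…·T1 = [-7/13 -5/13 0; 24/13 -7/13 0; 0 0 1]
T4·…·T1 = [-7/13 -5/13 2; 24/13 -7/13 -1; 0 0 1]

T = [-7/13 -5/13 2; 24/13 -7/13 -1; 0 0 1]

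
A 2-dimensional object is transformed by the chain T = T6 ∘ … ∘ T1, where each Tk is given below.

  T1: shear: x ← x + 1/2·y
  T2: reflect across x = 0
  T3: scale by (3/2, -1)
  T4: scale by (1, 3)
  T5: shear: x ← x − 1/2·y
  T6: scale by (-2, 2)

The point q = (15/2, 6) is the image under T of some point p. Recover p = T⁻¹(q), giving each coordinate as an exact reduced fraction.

p = (2, -1)

T1 = [1 1/2 0; 0 1 0; 0 0 1]
T2·T1 = [-1 -1/2 0; 0 1 0; 0 0 1]
T3·…·T1 = [-3/2 -3/4 0; 0 -1 0; 0 0 1]
T4·…·T1 = [-3/2 -3/4 0; 0 -3 0; 0 0 1]
T5·…·T1 = [-3/2 3/4 0; 0 -3 0; 0 0 1]
T6·…·T1 = [3 -3/2 0; 0 -6 0; 0 0 1]
det M = -18; M⁻¹ = [1/3 -1/12 0; 0 -1/6 0; 0 0 1]
M⁻¹ · (15/2, 6)ᵀ = (2, -1)ᵀ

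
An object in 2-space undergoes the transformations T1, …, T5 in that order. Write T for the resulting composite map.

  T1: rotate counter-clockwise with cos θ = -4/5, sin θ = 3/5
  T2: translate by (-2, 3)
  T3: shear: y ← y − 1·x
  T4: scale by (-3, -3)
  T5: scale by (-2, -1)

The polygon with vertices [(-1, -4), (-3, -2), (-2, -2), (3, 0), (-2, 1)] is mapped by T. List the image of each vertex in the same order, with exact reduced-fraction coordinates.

image vertices: (36/5, 66/5), (48/5, 18/5), (24/5, 39/5), (-132/5, 138/5), (-6, 6)

T1 rotate counter-clockwise with cos θ = -4/5, sin θ = 3/5: (-1, -4) → (16/5, 13/5); (-3, -2) → (18/5, -1/5); (-2, -2) → (14/5, 2/5); (3, 0) → (-12/5, 9/5); (-2, 1) → (1, -2)
T2 translate by (-2, 3): (16/5, 13/5) → (6/5, 28/5); (18/5, -1/5) → (8/5, 14/5); (14/5, 2/5) → (4/5, 17/5); (-12/5, 9/5) → (-22/5, 24/5); (1, -2) → (-1, 1)
T3 shear: y ← y − 1·x: (6/5, 28/5) → (6/5, 22/5); (8/5, 14/5) → (8/5, 6/5); (4/5, 17/5) → (4/5, 13/5); (-22/5, 24/5) → (-22/5, 46/5); (-1, 1) → (-1, 2)
T4 scale by (-3, -3): (6/5, 22/5) → (-18/5, -66/5); (8/5, 6/5) → (-24/5, -18/5); (4/5, 13/5) → (-12/5, -39/5); (-22/5, 46/5) → (66/5, -138/5); (-1, 2) → (3, -6)
T5 scale by (-2, -1): (-18/5, -66/5) → (36/5, 66/5); (-24/5, -18/5) → (48/5, 18/5); (-12/5, -39/5) → (24/5, 39/5); (66/5, -138/5) → (-132/5, 138/5); (3, -6) → (-6, 6)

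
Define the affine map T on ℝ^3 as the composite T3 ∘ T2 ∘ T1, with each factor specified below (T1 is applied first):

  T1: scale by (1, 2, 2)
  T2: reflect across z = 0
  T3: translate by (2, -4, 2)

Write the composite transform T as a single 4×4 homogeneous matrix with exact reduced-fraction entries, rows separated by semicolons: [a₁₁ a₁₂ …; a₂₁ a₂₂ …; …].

T1 = [1 0 0 0; 0 2 0 0; 0 0 2 0; 0 0 0 1]
T2·T1 = [1 0 0 0; 0 2 0 0; 0 0 -2 0; 0 0 0 1]
T3·…·T1 = [1 0 0 2; 0 2 0 -4; 0 0 -2 2; 0 0 0 1]

T = [1 0 0 2; 0 2 0 -4; 0 0 -2 2; 0 0 0 1]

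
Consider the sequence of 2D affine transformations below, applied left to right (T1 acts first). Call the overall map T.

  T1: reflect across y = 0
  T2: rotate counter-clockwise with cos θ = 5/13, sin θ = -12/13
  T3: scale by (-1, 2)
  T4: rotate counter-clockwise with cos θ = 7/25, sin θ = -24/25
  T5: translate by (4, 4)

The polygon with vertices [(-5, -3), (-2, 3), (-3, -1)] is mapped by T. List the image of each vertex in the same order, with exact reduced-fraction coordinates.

T1 reflect across y = 0: (-5, -3) → (-5, 3); (-2, 3) → (-2, -3); (-3, -1) → (-3, 1)
T2 rotate counter-clockwise with cos θ = 5/13, sin θ = -12/13: (-5, 3) → (11/13, 75/13); (-2, -3) → (-46/13, 9/13); (-3, 1) → (-3/13, 41/13)
T3 scale by (-1, 2): (11/13, 75/13) → (-11/13, 150/13); (-46/13, 9/13) → (46/13, 18/13); (-3/13, 41/13) → (3/13, 82/13)
T4 rotate counter-clockwise with cos θ = 7/25, sin θ = -24/25: (-11/13, 150/13) → (271/25, 1314/325); (46/13, 18/13) → (58/25, -978/325); (3/13, 82/13) → (153/25, 502/325)
T5 translate by (4, 4): (271/25, 1314/325) → (371/25, 2614/325); (58/25, -978/325) → (158/25, 322/325); (153/25, 502/325) → (253/25, 1802/325)

image vertices: (371/25, 2614/325), (158/25, 322/325), (253/25, 1802/325)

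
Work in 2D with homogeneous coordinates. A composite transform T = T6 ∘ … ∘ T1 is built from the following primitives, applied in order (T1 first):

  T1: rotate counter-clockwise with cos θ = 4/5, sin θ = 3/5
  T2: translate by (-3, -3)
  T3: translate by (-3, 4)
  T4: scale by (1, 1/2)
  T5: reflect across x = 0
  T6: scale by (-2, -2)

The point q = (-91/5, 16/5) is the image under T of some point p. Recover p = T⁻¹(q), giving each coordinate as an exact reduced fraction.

T1 = [4/5 -3/5 0; 3/5 4/5 0; 0 0 1]
T2·T1 = [4/5 -3/5 -3; 3/5 4/5 -3; 0 0 1]
T3·…·T1 = [4/5 -3/5 -6; 3/5 4/5 1; 0 0 1]
T4·…·T1 = [4/5 -3/5 -6; 3/10 2/5 1/2; 0 0 1]
T5·…·T1 = [-4/5 3/5 6; 3/10 2/5 1/2; 0 0 1]
T6·…·T1 = [8/5 -6/5 -12; -3/5 -4/5 -1; 0 0 1]
det M = -2; M⁻¹ = [2/5 -3/5 21/5; -3/10 -4/5 -22/5; 0 0 1]
M⁻¹ · (-91/5, 16/5)ᵀ = (-5, -3/2)ᵀ

p = (-5, -3/2)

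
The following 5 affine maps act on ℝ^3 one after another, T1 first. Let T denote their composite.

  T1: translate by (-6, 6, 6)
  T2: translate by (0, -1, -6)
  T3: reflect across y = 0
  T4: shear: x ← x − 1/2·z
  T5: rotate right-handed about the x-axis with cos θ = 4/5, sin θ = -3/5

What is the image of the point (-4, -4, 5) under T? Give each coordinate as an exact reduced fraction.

T1 translate by (-6, 6, 6): (-4, -4, 5) → (-10, 2, 11)
T2 translate by (0, -1, -6): (-10, 2, 11) → (-10, 1, 5)
T3 reflect across y = 0: (-10, 1, 5) → (-10, -1, 5)
T4 shear: x ← x − 1/2·z: (-10, -1, 5) → (-25/2, -1, 5)
T5 rotate right-handed about the x-axis with cos θ = 4/5, sin θ = -3/5: (-25/2, -1, 5) → (-25/2, 11/5, 23/5)

T(p) = (-25/2, 11/5, 23/5)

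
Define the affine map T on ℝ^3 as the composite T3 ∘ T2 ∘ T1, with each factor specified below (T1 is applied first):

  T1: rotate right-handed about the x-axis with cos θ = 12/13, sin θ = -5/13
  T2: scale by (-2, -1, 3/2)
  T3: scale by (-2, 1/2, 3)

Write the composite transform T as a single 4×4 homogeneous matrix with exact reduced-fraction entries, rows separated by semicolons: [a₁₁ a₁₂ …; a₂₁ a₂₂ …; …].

T = [4 0 0 0; 0 -6/13 -5/26 0; 0 -45/26 54/13 0; 0 0 0 1]

T1 = [1 0 0 0; 0 12/13 5/13 0; 0 -5/13 12/13 0; 0 0 0 1]
T2·T1 = [-2 0 0 0; 0 -12/13 -5/13 0; 0 -15/26 18/13 0; 0 0 0 1]
T3·…·T1 = [4 0 0 0; 0 -6/13 -5/26 0; 0 -45/26 54/13 0; 0 0 0 1]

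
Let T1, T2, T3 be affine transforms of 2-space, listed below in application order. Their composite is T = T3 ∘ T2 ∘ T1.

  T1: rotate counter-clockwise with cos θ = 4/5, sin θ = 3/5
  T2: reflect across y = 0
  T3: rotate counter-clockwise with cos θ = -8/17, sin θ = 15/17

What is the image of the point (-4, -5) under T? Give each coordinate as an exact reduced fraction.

T(p) = (-472/85, -271/85)

T1 rotate counter-clockwise with cos θ = 4/5, sin θ = 3/5: (-4, -5) → (-1/5, -32/5)
T2 reflect across y = 0: (-1/5, -32/5) → (-1/5, 32/5)
T3 rotate counter-clockwise with cos θ = -8/17, sin θ = 15/17: (-1/5, 32/5) → (-472/85, -271/85)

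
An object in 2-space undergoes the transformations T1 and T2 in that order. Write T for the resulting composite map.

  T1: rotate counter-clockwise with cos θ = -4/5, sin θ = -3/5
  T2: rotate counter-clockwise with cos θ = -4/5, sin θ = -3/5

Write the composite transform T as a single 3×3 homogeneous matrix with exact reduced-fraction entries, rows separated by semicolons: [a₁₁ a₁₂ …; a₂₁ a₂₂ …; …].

T = [7/25 -24/25 0; 24/25 7/25 0; 0 0 1]

T1 = [-4/5 3/5 0; -3/5 -4/5 0; 0 0 1]
T2·T1 = [7/25 -24/25 0; 24/25 7/25 0; 0 0 1]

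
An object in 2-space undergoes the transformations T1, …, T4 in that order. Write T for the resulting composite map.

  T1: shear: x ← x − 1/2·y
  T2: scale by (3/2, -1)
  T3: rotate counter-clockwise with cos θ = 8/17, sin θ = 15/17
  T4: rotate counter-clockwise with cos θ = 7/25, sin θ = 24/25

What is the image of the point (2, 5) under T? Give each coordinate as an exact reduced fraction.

T1 shear: x ← x − 1/2·y: (2, 5) → (-1/2, 5)
T2 scale by (3/2, -1): (-1/2, 5) → (-3/4, -5)
T3 rotate counter-clockwise with cos θ = 8/17, sin θ = 15/17: (-3/4, -5) → (69/17, -205/68)
T4 rotate counter-clockwise with cos θ = 7/25, sin θ = 24/25: (69/17, -205/68) → (1713/425, 5189/1700)

T(p) = (1713/425, 5189/1700)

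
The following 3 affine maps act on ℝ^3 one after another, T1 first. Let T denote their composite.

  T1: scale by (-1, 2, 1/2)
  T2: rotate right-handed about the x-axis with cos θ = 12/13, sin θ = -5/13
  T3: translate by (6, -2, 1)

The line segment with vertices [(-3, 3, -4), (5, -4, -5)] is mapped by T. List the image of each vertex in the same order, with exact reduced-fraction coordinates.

T1 scale by (-1, 2, 1/2): (-3, 3, -4) → (3, 6, -2); (5, -4, -5) → (-5, -8, -5/2)
T2 rotate right-handed about the x-axis with cos θ = 12/13, sin θ = -5/13: (3, 6, -2) → (3, 62/13, -54/13); (-5, -8, -5/2) → (-5, -217/26, 10/13)
T3 translate by (6, -2, 1): (3, 62/13, -54/13) → (9, 36/13, -41/13); (-5, -217/26, 10/13) → (1, -269/26, 23/13)

image vertices: (9, 36/13, -41/13), (1, -269/26, 23/13)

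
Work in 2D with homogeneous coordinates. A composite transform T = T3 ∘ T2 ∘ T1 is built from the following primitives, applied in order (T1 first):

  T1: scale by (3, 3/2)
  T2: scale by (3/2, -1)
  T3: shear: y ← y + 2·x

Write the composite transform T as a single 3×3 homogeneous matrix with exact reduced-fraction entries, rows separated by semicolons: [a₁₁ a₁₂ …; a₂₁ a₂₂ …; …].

T1 = [3 0 0; 0 3/2 0; 0 0 1]
T2·T1 = [9/2 0 0; 0 -3/2 0; 0 0 1]
T3·…·T1 = [9/2 0 0; 9 -3/2 0; 0 0 1]

T = [9/2 0 0; 9 -3/2 0; 0 0 1]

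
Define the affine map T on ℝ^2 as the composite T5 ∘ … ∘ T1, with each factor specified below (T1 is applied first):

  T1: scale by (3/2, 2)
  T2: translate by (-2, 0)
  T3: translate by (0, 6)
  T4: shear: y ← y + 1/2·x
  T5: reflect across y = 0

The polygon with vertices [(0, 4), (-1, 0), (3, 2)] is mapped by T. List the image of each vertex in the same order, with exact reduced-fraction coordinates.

image vertices: (-2, -13), (-7/2, -17/4), (5/2, -45/4)

T1 scale by (3/2, 2): (0, 4) → (0, 8); (-1, 0) → (-3/2, 0); (3, 2) → (9/2, 4)
T2 translate by (-2, 0): (0, 8) → (-2, 8); (-3/2, 0) → (-7/2, 0); (9/2, 4) → (5/2, 4)
T3 translate by (0, 6): (-2, 8) → (-2, 14); (-7/2, 0) → (-7/2, 6); (5/2, 4) → (5/2, 10)
T4 shear: y ← y + 1/2·x: (-2, 14) → (-2, 13); (-7/2, 6) → (-7/2, 17/4); (5/2, 10) → (5/2, 45/4)
T5 reflect across y = 0: (-2, 13) → (-2, -13); (-7/2, 17/4) → (-7/2, -17/4); (5/2, 45/4) → (5/2, -45/4)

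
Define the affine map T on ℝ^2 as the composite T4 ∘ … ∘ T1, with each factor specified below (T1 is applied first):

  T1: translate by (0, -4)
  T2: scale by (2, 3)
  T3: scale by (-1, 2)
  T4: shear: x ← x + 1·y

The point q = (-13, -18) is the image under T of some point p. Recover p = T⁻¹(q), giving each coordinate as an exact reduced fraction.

p = (-5/2, 1)

T1 = [1 0 0; 0 1 -4; 0 0 1]
T2·T1 = [2 0 0; 0 3 -12; 0 0 1]
T3·…·T1 = [-2 0 0; 0 6 -24; 0 0 1]
T4·…·T1 = [-2 6 -24; 0 6 -24; 0 0 1]
det M = -12; M⁻¹ = [-1/2 1/2 0; 0 1/6 4; 0 0 1]
M⁻¹ · (-13, -18)ᵀ = (-5/2, 1)ᵀ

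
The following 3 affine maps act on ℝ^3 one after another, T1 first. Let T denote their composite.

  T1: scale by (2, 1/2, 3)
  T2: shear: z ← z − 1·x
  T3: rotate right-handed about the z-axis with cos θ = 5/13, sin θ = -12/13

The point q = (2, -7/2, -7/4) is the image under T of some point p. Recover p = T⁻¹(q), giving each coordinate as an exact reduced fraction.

T1 = [2 0 0 0; 0 1/2 0 0; 0 0 3 0; 0 0 0 1]
T2·T1 = [2 0 0 0; 0 1/2 0 0; -2 0 3 0; 0 0 0 1]
T3·…·T1 = [10/13 6/13 0 0; -24/13 5/26 0 0; -2 0 3 0; 0 0 0 1]
det M = 3; M⁻¹ = [5/26 -6/13 0 0; 24/13 10/13 0 0; 5/39 -4/13 1/3 0; 0 0 0 1]
M⁻¹ · (2, -7/2, -7/4)ᵀ = (2, 1, 3/4)ᵀ

p = (2, 1, 3/4)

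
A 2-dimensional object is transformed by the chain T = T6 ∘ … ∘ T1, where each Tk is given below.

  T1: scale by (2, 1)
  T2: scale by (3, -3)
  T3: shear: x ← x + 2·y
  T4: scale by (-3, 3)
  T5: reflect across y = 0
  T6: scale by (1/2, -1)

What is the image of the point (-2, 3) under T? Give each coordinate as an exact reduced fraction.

T(p) = (45, -27)

T1 scale by (2, 1): (-2, 3) → (-4, 3)
T2 scale by (3, -3): (-4, 3) → (-12, -9)
T3 shear: x ← x + 2·y: (-12, -9) → (-30, -9)
T4 scale by (-3, 3): (-30, -9) → (90, -27)
T5 reflect across y = 0: (90, -27) → (90, 27)
T6 scale by (1/2, -1): (90, 27) → (45, -27)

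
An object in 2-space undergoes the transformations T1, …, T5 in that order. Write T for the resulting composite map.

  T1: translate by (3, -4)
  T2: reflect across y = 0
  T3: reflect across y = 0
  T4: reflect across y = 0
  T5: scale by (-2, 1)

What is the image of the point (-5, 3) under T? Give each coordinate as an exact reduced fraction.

T(p) = (4, 1)

T1 translate by (3, -4): (-5, 3) → (-2, -1)
T2 reflect across y = 0: (-2, -1) → (-2, 1)
T3 reflect across y = 0: (-2, 1) → (-2, -1)
T4 reflect across y = 0: (-2, -1) → (-2, 1)
T5 scale by (-2, 1): (-2, 1) → (4, 1)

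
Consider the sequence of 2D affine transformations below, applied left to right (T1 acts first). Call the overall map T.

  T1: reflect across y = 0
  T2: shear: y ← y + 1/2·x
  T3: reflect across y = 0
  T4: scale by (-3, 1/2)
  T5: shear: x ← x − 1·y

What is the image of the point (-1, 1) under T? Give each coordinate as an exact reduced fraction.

T(p) = (9/4, 3/4)

T1 reflect across y = 0: (-1, 1) → (-1, -1)
T2 shear: y ← y + 1/2·x: (-1, -1) → (-1, -3/2)
T3 reflect across y = 0: (-1, -3/2) → (-1, 3/2)
T4 scale by (-3, 1/2): (-1, 3/2) → (3, 3/4)
T5 shear: x ← x − 1·y: (3, 3/4) → (9/4, 3/4)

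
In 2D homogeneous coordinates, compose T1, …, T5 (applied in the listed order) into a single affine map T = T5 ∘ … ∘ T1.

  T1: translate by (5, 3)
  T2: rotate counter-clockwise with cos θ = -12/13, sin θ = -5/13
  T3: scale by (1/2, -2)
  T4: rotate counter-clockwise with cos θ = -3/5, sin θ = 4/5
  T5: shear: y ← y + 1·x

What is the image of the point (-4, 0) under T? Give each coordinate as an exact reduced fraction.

T(p) = (-133/26, -229/26)

T1 translate by (5, 3): (-4, 0) → (1, 3)
T2 rotate counter-clockwise with cos θ = -12/13, sin θ = -5/13: (1, 3) → (3/13, -41/13)
T3 scale by (1/2, -2): (3/13, -41/13) → (3/26, 82/13)
T4 rotate counter-clockwise with cos θ = -3/5, sin θ = 4/5: (3/26, 82/13) → (-133/26, -48/13)
T5 shear: y ← y + 1·x: (-133/26, -48/13) → (-133/26, -229/26)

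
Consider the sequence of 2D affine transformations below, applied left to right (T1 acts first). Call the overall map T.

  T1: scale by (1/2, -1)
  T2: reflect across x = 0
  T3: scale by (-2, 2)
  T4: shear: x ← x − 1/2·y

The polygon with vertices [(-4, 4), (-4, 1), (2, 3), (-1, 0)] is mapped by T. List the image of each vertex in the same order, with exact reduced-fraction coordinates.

image vertices: (0, -8), (-3, -2), (5, -6), (-1, 0)

T1 scale by (1/2, -1): (-4, 4) → (-2, -4); (-4, 1) → (-2, -1); (2, 3) → (1, -3); (-1, 0) → (-1/2, 0)
T2 reflect across x = 0: (-2, -4) → (2, -4); (-2, -1) → (2, -1); (1, -3) → (-1, -3); (-1/2, 0) → (1/2, 0)
T3 scale by (-2, 2): (2, -4) → (-4, -8); (2, -1) → (-4, -2); (-1, -3) → (2, -6); (1/2, 0) → (-1, 0)
T4 shear: x ← x − 1/2·y: (-4, -8) → (0, -8); (-4, -2) → (-3, -2); (2, -6) → (5, -6); (-1, 0) → (-1, 0)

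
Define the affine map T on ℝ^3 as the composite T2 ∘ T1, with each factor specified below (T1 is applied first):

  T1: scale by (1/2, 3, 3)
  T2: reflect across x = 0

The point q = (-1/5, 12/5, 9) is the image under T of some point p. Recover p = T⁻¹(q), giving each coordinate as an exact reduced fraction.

T1 = [1/2 0 0 0; 0 3 0 0; 0 0 3 0; 0 0 0 1]
T2·T1 = [-1/2 0 0 0; 0 3 0 0; 0 0 3 0; 0 0 0 1]
det M = -9/2; M⁻¹ = [-2 0 0 0; 0 1/3 0 0; 0 0 1/3 0; 0 0 0 1]
M⁻¹ · (-1/5, 12/5, 9)ᵀ = (2/5, 4/5, 3)ᵀ

p = (2/5, 4/5, 3)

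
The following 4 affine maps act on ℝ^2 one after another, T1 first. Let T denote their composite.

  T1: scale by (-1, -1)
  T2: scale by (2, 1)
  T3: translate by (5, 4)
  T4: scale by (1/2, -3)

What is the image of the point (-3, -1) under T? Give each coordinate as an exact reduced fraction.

T1 scale by (-1, -1): (-3, -1) → (3, 1)
T2 scale by (2, 1): (3, 1) → (6, 1)
T3 translate by (5, 4): (6, 1) → (11, 5)
T4 scale by (1/2, -3): (11, 5) → (11/2, -15)

T(p) = (11/2, -15)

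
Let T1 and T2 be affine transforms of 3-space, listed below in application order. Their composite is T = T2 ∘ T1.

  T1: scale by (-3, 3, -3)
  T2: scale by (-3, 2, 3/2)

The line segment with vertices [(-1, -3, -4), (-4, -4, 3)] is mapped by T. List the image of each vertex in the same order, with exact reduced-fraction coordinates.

image vertices: (-9, -18, 18), (-36, -24, -27/2)

T1 scale by (-3, 3, -3): (-1, -3, -4) → (3, -9, 12); (-4, -4, 3) → (12, -12, -9)
T2 scale by (-3, 2, 3/2): (3, -9, 12) → (-9, -18, 18); (12, -12, -9) → (-36, -24, -27/2)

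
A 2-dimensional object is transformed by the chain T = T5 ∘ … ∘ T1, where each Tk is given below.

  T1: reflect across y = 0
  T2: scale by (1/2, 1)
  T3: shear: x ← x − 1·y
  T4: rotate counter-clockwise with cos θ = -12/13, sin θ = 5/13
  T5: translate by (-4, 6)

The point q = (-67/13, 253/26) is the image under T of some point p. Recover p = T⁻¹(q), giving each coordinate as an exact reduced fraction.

p = (-1, 3)

T1 = [1 0 0; 0 -1 0; 0 0 1]
T2·T1 = [1/2 0 0; 0 -1 0; 0 0 1]
T3·…·T1 = [1/2 1 0; 0 -1 0; 0 0 1]
T4·…·T1 = [-6/13 -7/13 0; 5/26 17/13 0; 0 0 1]
T5·…·T1 = [-6/13 -7/13 -4; 5/26 17/13 6; 0 0 1]
det M = -1/2; M⁻¹ = [-34/13 -14/13 -4; 5/13 12/13 -4; 0 0 1]
M⁻¹ · (-67/13, 253/26)ᵀ = (-1, 3)ᵀ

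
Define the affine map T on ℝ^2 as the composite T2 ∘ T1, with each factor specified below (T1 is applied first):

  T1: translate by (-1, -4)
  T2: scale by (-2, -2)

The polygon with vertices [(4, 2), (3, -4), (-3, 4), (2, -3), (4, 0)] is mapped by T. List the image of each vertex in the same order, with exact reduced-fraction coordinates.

T1 translate by (-1, -4): (4, 2) → (3, -2); (3, -4) → (2, -8); (-3, 4) → (-4, 0); (2, -3) → (1, -7); (4, 0) → (3, -4)
T2 scale by (-2, -2): (3, -2) → (-6, 4); (2, -8) → (-4, 16); (-4, 0) → (8, 0); (1, -7) → (-2, 14); (3, -4) → (-6, 8)

image vertices: (-6, 4), (-4, 16), (8, 0), (-2, 14), (-6, 8)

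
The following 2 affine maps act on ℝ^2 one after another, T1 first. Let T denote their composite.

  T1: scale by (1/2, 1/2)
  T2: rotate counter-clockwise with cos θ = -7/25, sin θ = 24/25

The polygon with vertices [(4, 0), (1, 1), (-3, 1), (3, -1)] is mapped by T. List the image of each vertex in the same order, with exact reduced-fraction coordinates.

T1 scale by (1/2, 1/2): (4, 0) → (2, 0); (1, 1) → (1/2, 1/2); (-3, 1) → (-3/2, 1/2); (3, -1) → (3/2, -1/2)
T2 rotate counter-clockwise with cos θ = -7/25, sin θ = 24/25: (2, 0) → (-14/25, 48/25); (1/2, 1/2) → (-31/50, 17/50); (-3/2, 1/2) → (-3/50, -79/50); (3/2, -1/2) → (3/50, 79/50)

image vertices: (-14/25, 48/25), (-31/50, 17/50), (-3/50, -79/50), (3/50, 79/50)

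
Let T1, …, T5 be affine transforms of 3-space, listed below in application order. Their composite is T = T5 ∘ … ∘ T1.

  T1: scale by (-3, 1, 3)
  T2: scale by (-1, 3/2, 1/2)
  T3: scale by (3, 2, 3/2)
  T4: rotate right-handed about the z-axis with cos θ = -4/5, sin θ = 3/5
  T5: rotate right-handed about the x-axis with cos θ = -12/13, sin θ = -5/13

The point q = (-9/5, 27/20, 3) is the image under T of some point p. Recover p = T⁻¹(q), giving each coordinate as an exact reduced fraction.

p = (0, 1, -1)

T1 = [-3 0 0 0; 0 1 0 0; 0 0 3 0; 0 0 0 1]
T2·T1 = [3 0 0 0; 0 3/2 0 0; 0 0 3/2 0; 0 0 0 1]
T3·…·T1 = [9 0 0 0; 0 3 0 0; 0 0 9/4 0; 0 0 0 1]
T4·…·T1 = [-36/5 -9/5 0 0; 27/5 -12/5 0 0; 0 0 9/4 0; 0 0 0 1]
T5·…·T1 = [-36/5 -9/5 0 0; -324/65 144/65 45/52 0; -27/13 12/13 -27/13 0; 0 0 0 1]
det M = 243/4; M⁻¹ = [-4/45 -4/65 -1/39 0; -1/5 16/65 4/39 0; 0 20/117 -16/39 0; 0 0 0 1]
M⁻¹ · (-9/5, 27/20, 3)ᵀ = (0, 1, -1)ᵀ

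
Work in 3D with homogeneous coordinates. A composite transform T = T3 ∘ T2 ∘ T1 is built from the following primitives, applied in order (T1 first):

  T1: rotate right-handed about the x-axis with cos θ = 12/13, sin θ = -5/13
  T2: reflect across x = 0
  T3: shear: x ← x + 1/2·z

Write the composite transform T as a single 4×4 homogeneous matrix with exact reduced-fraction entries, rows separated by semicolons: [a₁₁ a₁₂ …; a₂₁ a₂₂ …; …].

T = [-1 -5/26 6/13 0; 0 12/13 5/13 0; 0 -5/13 12/13 0; 0 0 0 1]

T1 = [1 0 0 0; 0 12/13 5/13 0; 0 -5/13 12/13 0; 0 0 0 1]
T2·T1 = [-1 0 0 0; 0 12/13 5/13 0; 0 -5/13 12/13 0; 0 0 0 1]
T3·…·T1 = [-1 -5/26 6/13 0; 0 12/13 5/13 0; 0 -5/13 12/13 0; 0 0 0 1]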